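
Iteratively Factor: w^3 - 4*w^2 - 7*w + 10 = (w - 1)*(w^2 - 3*w - 10) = (w - 1)*(w + 2)*(w - 5)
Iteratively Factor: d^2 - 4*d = (d)*(d - 4)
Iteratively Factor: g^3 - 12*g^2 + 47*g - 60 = (g - 5)*(g^2 - 7*g + 12) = (g - 5)*(g - 3)*(g - 4)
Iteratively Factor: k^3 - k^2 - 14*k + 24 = (k - 3)*(k^2 + 2*k - 8) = (k - 3)*(k + 4)*(k - 2)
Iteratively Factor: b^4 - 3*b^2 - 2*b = (b - 2)*(b^3 + 2*b^2 + b) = b*(b - 2)*(b^2 + 2*b + 1) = b*(b - 2)*(b + 1)*(b + 1)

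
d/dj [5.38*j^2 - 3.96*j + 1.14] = 10.76*j - 3.96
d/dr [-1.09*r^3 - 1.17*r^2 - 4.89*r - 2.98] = -3.27*r^2 - 2.34*r - 4.89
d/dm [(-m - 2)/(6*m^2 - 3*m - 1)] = (6*m^2 + 24*m - 5)/(36*m^4 - 36*m^3 - 3*m^2 + 6*m + 1)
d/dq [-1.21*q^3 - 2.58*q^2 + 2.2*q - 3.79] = -3.63*q^2 - 5.16*q + 2.2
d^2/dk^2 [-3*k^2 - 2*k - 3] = -6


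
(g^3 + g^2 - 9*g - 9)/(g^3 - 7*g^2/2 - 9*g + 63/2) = 2*(g + 1)/(2*g - 7)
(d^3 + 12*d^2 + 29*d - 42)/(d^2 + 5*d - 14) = (d^2 + 5*d - 6)/(d - 2)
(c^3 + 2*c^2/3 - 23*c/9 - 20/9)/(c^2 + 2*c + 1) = (c^2 - c/3 - 20/9)/(c + 1)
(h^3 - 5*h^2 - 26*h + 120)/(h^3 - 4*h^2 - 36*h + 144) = (h + 5)/(h + 6)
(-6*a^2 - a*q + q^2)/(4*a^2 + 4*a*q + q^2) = (-3*a + q)/(2*a + q)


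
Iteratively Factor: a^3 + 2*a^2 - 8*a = (a - 2)*(a^2 + 4*a) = (a - 2)*(a + 4)*(a)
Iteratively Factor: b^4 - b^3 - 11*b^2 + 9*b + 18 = (b + 1)*(b^3 - 2*b^2 - 9*b + 18) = (b - 3)*(b + 1)*(b^2 + b - 6) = (b - 3)*(b - 2)*(b + 1)*(b + 3)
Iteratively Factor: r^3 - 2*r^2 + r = (r)*(r^2 - 2*r + 1) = r*(r - 1)*(r - 1)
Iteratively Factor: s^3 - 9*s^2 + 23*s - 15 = (s - 3)*(s^2 - 6*s + 5) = (s - 5)*(s - 3)*(s - 1)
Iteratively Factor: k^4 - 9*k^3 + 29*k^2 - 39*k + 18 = (k - 3)*(k^3 - 6*k^2 + 11*k - 6) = (k - 3)^2*(k^2 - 3*k + 2) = (k - 3)^2*(k - 1)*(k - 2)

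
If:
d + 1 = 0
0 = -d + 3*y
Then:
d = -1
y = -1/3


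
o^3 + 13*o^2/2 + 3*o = o*(o + 1/2)*(o + 6)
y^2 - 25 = (y - 5)*(y + 5)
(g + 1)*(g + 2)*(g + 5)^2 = g^4 + 13*g^3 + 57*g^2 + 95*g + 50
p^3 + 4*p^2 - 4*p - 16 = (p - 2)*(p + 2)*(p + 4)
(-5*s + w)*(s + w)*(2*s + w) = -10*s^3 - 13*s^2*w - 2*s*w^2 + w^3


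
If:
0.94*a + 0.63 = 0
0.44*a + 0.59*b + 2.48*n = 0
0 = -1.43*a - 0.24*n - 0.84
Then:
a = -0.67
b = -1.57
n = 0.49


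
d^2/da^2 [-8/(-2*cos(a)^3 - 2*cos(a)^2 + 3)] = 4*(2*(1 - cos(4*a))*(3*cos(a) + 2)^2 + (3*cos(a) + 8*cos(2*a) + 9*cos(3*a))*(2*cos(a)^3 + 2*cos(a)^2 - 3))/(2*cos(a)^3 + 2*cos(a)^2 - 3)^3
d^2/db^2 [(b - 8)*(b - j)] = 2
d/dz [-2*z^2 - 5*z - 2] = -4*z - 5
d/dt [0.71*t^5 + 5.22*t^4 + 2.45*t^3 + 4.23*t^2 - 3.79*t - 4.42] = 3.55*t^4 + 20.88*t^3 + 7.35*t^2 + 8.46*t - 3.79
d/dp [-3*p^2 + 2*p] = 2 - 6*p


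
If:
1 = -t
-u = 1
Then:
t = -1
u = -1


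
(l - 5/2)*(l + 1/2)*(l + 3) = l^3 + l^2 - 29*l/4 - 15/4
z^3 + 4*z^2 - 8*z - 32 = (z + 4)*(z - 2*sqrt(2))*(z + 2*sqrt(2))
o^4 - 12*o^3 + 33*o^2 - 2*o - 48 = (o - 8)*(o - 3)*(o - 2)*(o + 1)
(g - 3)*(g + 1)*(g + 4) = g^3 + 2*g^2 - 11*g - 12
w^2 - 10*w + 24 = (w - 6)*(w - 4)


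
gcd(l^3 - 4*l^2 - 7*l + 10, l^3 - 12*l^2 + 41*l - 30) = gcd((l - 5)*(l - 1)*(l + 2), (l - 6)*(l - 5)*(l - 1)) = l^2 - 6*l + 5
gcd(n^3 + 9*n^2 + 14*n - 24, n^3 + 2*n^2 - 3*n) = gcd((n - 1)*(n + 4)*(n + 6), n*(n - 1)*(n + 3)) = n - 1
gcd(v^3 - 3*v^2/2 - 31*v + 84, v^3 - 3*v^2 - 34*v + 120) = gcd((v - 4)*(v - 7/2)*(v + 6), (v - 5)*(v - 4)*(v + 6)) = v^2 + 2*v - 24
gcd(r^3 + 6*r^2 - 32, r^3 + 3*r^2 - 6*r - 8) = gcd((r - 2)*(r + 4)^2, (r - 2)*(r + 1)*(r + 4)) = r^2 + 2*r - 8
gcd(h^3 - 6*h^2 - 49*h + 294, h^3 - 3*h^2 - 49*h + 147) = h^2 - 49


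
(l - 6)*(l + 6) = l^2 - 36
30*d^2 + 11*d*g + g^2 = (5*d + g)*(6*d + g)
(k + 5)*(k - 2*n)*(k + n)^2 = k^4 + 5*k^3 - 3*k^2*n^2 - 2*k*n^3 - 15*k*n^2 - 10*n^3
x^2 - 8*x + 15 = (x - 5)*(x - 3)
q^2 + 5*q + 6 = (q + 2)*(q + 3)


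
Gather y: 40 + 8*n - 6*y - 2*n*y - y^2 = 8*n - y^2 + y*(-2*n - 6) + 40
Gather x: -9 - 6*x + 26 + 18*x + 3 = 12*x + 20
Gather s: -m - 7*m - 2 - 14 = -8*m - 16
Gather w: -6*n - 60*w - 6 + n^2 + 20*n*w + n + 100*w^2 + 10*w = n^2 - 5*n + 100*w^2 + w*(20*n - 50) - 6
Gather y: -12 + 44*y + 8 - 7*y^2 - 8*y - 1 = -7*y^2 + 36*y - 5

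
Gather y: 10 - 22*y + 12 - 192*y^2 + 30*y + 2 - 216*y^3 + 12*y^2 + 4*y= -216*y^3 - 180*y^2 + 12*y + 24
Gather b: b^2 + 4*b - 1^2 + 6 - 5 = b^2 + 4*b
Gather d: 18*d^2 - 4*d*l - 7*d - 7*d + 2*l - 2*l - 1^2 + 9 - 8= 18*d^2 + d*(-4*l - 14)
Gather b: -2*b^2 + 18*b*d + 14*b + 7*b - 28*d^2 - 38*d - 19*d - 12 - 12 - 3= -2*b^2 + b*(18*d + 21) - 28*d^2 - 57*d - 27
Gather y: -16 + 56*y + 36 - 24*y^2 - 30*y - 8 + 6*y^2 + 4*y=-18*y^2 + 30*y + 12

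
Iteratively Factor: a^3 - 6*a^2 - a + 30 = (a - 3)*(a^2 - 3*a - 10) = (a - 3)*(a + 2)*(a - 5)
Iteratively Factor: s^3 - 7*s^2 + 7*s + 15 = (s - 5)*(s^2 - 2*s - 3) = (s - 5)*(s - 3)*(s + 1)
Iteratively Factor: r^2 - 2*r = (r)*(r - 2)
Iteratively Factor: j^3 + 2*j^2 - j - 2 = (j - 1)*(j^2 + 3*j + 2) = (j - 1)*(j + 1)*(j + 2)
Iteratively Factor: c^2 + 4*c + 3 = (c + 3)*(c + 1)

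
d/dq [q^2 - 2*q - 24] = 2*q - 2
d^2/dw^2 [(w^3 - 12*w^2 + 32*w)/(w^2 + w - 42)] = 6*(29*w^3 - 546*w^2 + 3108*w - 6608)/(w^6 + 3*w^5 - 123*w^4 - 251*w^3 + 5166*w^2 + 5292*w - 74088)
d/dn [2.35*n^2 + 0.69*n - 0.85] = 4.7*n + 0.69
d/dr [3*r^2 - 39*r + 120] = 6*r - 39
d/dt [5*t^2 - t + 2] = 10*t - 1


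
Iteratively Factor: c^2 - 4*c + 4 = (c - 2)*(c - 2)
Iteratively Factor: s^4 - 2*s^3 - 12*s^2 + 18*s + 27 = (s - 3)*(s^3 + s^2 - 9*s - 9) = (s - 3)^2*(s^2 + 4*s + 3) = (s - 3)^2*(s + 1)*(s + 3)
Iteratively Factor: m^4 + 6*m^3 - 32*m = (m - 2)*(m^3 + 8*m^2 + 16*m) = (m - 2)*(m + 4)*(m^2 + 4*m) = (m - 2)*(m + 4)^2*(m)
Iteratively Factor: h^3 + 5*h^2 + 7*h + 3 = (h + 3)*(h^2 + 2*h + 1) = (h + 1)*(h + 3)*(h + 1)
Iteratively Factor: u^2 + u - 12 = (u - 3)*(u + 4)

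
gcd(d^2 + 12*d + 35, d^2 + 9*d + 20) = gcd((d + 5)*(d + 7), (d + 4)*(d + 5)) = d + 5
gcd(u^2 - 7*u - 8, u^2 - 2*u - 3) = u + 1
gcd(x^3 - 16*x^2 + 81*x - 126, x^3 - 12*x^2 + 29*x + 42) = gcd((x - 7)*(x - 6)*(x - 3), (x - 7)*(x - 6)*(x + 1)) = x^2 - 13*x + 42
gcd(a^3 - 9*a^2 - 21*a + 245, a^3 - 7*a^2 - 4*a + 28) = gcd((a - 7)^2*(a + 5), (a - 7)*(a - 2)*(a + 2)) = a - 7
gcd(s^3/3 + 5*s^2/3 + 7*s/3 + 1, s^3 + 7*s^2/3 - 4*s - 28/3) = 1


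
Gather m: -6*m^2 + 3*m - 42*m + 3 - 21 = -6*m^2 - 39*m - 18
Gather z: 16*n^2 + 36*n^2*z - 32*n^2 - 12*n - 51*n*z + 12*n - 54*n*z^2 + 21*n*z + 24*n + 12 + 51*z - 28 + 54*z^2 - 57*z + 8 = -16*n^2 + 24*n + z^2*(54 - 54*n) + z*(36*n^2 - 30*n - 6) - 8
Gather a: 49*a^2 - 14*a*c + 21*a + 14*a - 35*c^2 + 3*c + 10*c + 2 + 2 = 49*a^2 + a*(35 - 14*c) - 35*c^2 + 13*c + 4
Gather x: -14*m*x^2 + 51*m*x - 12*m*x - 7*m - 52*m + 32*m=-14*m*x^2 + 39*m*x - 27*m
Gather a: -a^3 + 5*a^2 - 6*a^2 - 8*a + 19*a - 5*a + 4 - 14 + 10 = -a^3 - a^2 + 6*a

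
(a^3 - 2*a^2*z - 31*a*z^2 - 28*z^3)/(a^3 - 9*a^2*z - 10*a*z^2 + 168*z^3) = (-a - z)/(-a + 6*z)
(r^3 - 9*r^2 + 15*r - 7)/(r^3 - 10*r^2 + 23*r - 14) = (r - 1)/(r - 2)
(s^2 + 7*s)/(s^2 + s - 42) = s/(s - 6)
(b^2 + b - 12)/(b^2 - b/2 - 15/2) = 2*(b + 4)/(2*b + 5)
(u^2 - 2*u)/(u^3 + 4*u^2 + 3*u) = (u - 2)/(u^2 + 4*u + 3)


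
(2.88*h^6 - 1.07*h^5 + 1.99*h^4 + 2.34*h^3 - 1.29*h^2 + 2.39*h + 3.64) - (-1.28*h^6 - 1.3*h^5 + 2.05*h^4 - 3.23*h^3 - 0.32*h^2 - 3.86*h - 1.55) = 4.16*h^6 + 0.23*h^5 - 0.0599999999999998*h^4 + 5.57*h^3 - 0.97*h^2 + 6.25*h + 5.19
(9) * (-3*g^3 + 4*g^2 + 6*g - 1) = -27*g^3 + 36*g^2 + 54*g - 9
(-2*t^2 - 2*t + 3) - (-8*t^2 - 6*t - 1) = 6*t^2 + 4*t + 4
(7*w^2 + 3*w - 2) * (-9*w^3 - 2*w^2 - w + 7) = -63*w^5 - 41*w^4 + 5*w^3 + 50*w^2 + 23*w - 14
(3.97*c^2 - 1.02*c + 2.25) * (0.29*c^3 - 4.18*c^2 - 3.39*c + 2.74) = 1.1513*c^5 - 16.8904*c^4 - 8.5422*c^3 + 4.9306*c^2 - 10.4223*c + 6.165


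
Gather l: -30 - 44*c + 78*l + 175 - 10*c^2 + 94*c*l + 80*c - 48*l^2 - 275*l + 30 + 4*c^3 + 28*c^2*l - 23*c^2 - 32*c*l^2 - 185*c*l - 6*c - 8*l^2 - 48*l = 4*c^3 - 33*c^2 + 30*c + l^2*(-32*c - 56) + l*(28*c^2 - 91*c - 245) + 175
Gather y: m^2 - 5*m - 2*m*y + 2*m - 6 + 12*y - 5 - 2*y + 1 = m^2 - 3*m + y*(10 - 2*m) - 10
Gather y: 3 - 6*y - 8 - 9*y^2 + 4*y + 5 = -9*y^2 - 2*y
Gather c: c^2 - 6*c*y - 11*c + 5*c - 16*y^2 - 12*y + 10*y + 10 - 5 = c^2 + c*(-6*y - 6) - 16*y^2 - 2*y + 5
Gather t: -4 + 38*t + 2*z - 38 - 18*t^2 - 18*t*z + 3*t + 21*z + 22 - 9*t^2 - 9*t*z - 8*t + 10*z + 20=-27*t^2 + t*(33 - 27*z) + 33*z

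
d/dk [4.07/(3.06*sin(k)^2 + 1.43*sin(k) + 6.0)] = -(24.9084*sin(k) + 5.8201)*cos(k)/(3.06*sin(k)^2 + 1.43*sin(k) + 6.0)^2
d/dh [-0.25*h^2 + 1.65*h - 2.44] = 1.65 - 0.5*h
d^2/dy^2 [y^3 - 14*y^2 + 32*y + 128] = 6*y - 28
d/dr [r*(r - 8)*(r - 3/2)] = 3*r^2 - 19*r + 12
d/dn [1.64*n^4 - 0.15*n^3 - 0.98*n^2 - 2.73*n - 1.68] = 6.56*n^3 - 0.45*n^2 - 1.96*n - 2.73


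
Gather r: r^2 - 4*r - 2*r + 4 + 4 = r^2 - 6*r + 8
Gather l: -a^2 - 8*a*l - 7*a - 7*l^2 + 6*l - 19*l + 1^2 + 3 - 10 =-a^2 - 7*a - 7*l^2 + l*(-8*a - 13) - 6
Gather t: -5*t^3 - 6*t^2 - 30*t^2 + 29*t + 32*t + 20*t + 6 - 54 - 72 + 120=-5*t^3 - 36*t^2 + 81*t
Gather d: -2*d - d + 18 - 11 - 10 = -3*d - 3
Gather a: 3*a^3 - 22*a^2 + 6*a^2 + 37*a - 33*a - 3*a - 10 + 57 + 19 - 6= 3*a^3 - 16*a^2 + a + 60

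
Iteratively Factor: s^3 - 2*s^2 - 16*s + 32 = (s + 4)*(s^2 - 6*s + 8) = (s - 2)*(s + 4)*(s - 4)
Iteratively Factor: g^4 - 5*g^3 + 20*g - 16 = (g + 2)*(g^3 - 7*g^2 + 14*g - 8) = (g - 2)*(g + 2)*(g^2 - 5*g + 4) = (g - 4)*(g - 2)*(g + 2)*(g - 1)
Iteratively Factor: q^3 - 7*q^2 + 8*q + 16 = (q - 4)*(q^2 - 3*q - 4) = (q - 4)^2*(q + 1)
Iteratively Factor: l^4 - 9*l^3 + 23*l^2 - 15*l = (l - 3)*(l^3 - 6*l^2 + 5*l) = (l - 5)*(l - 3)*(l^2 - l) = (l - 5)*(l - 3)*(l - 1)*(l)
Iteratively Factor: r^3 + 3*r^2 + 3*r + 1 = (r + 1)*(r^2 + 2*r + 1) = (r + 1)^2*(r + 1)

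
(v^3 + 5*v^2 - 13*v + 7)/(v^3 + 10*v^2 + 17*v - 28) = (v - 1)/(v + 4)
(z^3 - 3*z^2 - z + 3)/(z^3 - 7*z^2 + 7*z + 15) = (z - 1)/(z - 5)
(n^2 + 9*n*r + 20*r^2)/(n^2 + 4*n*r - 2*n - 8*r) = (n + 5*r)/(n - 2)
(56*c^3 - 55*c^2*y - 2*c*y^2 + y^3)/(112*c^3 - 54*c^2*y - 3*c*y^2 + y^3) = (-c + y)/(-2*c + y)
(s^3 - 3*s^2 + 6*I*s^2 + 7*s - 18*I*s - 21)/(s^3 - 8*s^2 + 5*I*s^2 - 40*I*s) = (s^3 + s^2*(-3 + 6*I) + s*(7 - 18*I) - 21)/(s*(s^2 + s*(-8 + 5*I) - 40*I))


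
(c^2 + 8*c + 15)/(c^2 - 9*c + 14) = (c^2 + 8*c + 15)/(c^2 - 9*c + 14)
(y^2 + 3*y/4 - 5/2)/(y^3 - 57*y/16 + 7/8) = 4*(4*y - 5)/(16*y^2 - 32*y + 7)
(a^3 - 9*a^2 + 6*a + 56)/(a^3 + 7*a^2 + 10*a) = (a^2 - 11*a + 28)/(a*(a + 5))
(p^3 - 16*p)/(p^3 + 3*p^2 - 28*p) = (p + 4)/(p + 7)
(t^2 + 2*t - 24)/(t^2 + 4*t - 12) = (t - 4)/(t - 2)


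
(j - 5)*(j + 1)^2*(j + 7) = j^4 + 4*j^3 - 30*j^2 - 68*j - 35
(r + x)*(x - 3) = r*x - 3*r + x^2 - 3*x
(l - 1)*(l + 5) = l^2 + 4*l - 5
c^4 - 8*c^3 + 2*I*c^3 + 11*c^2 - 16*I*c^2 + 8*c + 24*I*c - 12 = (c - 6)*(c - 2)*(c + I)^2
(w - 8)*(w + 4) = w^2 - 4*w - 32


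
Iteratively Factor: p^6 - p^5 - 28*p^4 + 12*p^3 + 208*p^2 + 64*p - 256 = (p + 2)*(p^5 - 3*p^4 - 22*p^3 + 56*p^2 + 96*p - 128) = (p - 1)*(p + 2)*(p^4 - 2*p^3 - 24*p^2 + 32*p + 128) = (p - 1)*(p + 2)^2*(p^3 - 4*p^2 - 16*p + 64) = (p - 4)*(p - 1)*(p + 2)^2*(p^2 - 16) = (p - 4)^2*(p - 1)*(p + 2)^2*(p + 4)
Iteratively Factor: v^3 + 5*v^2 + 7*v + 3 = (v + 1)*(v^2 + 4*v + 3) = (v + 1)*(v + 3)*(v + 1)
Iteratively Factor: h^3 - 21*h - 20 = (h - 5)*(h^2 + 5*h + 4) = (h - 5)*(h + 1)*(h + 4)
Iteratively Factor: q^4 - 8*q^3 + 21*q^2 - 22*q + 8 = (q - 4)*(q^3 - 4*q^2 + 5*q - 2) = (q - 4)*(q - 1)*(q^2 - 3*q + 2) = (q - 4)*(q - 1)^2*(q - 2)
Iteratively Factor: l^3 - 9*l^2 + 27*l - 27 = (l - 3)*(l^2 - 6*l + 9) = (l - 3)^2*(l - 3)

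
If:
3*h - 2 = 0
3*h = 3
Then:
No Solution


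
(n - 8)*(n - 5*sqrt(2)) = n^2 - 8*n - 5*sqrt(2)*n + 40*sqrt(2)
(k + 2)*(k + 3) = k^2 + 5*k + 6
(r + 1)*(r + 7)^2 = r^3 + 15*r^2 + 63*r + 49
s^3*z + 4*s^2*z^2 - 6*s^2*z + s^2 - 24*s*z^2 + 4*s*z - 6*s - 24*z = (s - 6)*(s + 4*z)*(s*z + 1)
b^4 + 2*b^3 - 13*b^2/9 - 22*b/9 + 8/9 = (b - 1)*(b - 1/3)*(b + 4/3)*(b + 2)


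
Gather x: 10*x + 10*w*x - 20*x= x*(10*w - 10)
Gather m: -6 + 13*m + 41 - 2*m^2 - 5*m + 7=-2*m^2 + 8*m + 42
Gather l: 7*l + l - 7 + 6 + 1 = 8*l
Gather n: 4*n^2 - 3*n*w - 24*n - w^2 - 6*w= 4*n^2 + n*(-3*w - 24) - w^2 - 6*w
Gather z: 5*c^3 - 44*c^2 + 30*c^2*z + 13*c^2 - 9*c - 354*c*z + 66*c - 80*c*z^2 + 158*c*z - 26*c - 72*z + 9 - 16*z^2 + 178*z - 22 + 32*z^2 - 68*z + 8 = 5*c^3 - 31*c^2 + 31*c + z^2*(16 - 80*c) + z*(30*c^2 - 196*c + 38) - 5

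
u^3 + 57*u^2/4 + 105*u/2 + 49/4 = (u + 1/4)*(u + 7)^2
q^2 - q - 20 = (q - 5)*(q + 4)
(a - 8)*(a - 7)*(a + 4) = a^3 - 11*a^2 - 4*a + 224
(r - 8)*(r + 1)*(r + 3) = r^3 - 4*r^2 - 29*r - 24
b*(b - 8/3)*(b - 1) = b^3 - 11*b^2/3 + 8*b/3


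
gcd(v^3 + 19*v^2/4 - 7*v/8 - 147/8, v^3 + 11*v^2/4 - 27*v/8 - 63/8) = v^2 + 5*v/4 - 21/4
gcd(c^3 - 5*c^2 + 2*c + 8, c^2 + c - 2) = 1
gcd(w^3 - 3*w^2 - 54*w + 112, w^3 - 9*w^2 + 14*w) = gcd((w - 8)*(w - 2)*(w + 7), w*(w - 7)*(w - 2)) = w - 2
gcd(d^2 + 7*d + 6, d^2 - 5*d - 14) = 1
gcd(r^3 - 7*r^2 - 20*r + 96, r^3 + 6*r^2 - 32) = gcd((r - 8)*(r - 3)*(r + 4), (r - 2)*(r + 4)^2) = r + 4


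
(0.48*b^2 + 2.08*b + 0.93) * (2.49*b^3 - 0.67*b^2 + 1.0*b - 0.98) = 1.1952*b^5 + 4.8576*b^4 + 1.4021*b^3 + 0.9865*b^2 - 1.1084*b - 0.9114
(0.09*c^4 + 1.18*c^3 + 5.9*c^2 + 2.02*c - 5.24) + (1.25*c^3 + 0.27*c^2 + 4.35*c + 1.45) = 0.09*c^4 + 2.43*c^3 + 6.17*c^2 + 6.37*c - 3.79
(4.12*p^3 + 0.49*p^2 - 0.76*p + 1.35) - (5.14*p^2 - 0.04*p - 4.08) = 4.12*p^3 - 4.65*p^2 - 0.72*p + 5.43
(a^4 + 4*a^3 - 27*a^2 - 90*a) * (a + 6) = a^5 + 10*a^4 - 3*a^3 - 252*a^2 - 540*a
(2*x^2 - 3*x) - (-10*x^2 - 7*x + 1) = 12*x^2 + 4*x - 1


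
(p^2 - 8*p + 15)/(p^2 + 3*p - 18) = (p - 5)/(p + 6)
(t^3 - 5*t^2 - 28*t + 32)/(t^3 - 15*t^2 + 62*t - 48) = (t + 4)/(t - 6)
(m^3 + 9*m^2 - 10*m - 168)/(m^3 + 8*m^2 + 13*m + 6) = (m^2 + 3*m - 28)/(m^2 + 2*m + 1)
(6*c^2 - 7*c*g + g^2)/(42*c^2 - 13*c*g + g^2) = (c - g)/(7*c - g)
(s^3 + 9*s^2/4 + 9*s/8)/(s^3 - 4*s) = (8*s^2 + 18*s + 9)/(8*(s^2 - 4))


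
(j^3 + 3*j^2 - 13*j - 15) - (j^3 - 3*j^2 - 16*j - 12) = 6*j^2 + 3*j - 3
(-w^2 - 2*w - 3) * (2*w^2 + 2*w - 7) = -2*w^4 - 6*w^3 - 3*w^2 + 8*w + 21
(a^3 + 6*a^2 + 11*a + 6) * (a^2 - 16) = a^5 + 6*a^4 - 5*a^3 - 90*a^2 - 176*a - 96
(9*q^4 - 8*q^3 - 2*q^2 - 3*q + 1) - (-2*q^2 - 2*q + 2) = 9*q^4 - 8*q^3 - q - 1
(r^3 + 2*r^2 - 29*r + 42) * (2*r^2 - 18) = 2*r^5 + 4*r^4 - 76*r^3 + 48*r^2 + 522*r - 756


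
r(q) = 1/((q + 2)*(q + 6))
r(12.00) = 0.00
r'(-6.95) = 0.27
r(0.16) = 0.08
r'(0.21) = -0.04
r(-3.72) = -0.25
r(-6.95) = 0.21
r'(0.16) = -0.05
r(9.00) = 0.01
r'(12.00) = 0.00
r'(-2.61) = -0.65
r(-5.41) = -0.50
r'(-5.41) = 0.70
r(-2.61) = -0.48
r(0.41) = 0.06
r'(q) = -1/((q + 2)*(q + 6)^2) - 1/((q + 2)^2*(q + 6)) = 2*(-q - 4)/(q^4 + 16*q^3 + 88*q^2 + 192*q + 144)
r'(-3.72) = -0.04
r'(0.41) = -0.04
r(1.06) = 0.05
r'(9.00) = 0.00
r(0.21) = 0.07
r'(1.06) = -0.02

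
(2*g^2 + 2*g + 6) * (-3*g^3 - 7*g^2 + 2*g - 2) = -6*g^5 - 20*g^4 - 28*g^3 - 42*g^2 + 8*g - 12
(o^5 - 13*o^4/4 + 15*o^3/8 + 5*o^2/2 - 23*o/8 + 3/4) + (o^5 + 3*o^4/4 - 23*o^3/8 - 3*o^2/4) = 2*o^5 - 5*o^4/2 - o^3 + 7*o^2/4 - 23*o/8 + 3/4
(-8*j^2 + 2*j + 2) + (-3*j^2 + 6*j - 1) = -11*j^2 + 8*j + 1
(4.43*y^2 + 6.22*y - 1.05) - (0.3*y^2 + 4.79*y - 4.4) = 4.13*y^2 + 1.43*y + 3.35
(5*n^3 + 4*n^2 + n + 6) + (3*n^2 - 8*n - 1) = 5*n^3 + 7*n^2 - 7*n + 5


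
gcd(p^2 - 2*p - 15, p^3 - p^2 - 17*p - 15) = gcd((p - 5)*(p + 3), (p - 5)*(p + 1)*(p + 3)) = p^2 - 2*p - 15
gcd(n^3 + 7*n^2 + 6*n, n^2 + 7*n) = n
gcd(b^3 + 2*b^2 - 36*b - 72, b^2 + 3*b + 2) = b + 2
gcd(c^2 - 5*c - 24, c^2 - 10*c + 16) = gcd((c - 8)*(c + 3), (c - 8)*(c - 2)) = c - 8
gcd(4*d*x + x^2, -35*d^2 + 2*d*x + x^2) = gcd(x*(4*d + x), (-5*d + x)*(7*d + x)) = 1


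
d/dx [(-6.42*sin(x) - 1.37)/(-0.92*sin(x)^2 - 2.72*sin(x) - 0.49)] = (-2.5208*sin(x) + 2.9532*cos(2*x) - 3.5338)*cos(x)/(0.92*sin(x)^2 + 2.72*sin(x) + 0.49)^2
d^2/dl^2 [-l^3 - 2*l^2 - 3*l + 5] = -6*l - 4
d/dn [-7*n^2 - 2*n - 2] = -14*n - 2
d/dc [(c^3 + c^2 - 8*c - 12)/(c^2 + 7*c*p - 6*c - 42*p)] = (-(2*c + 7*p - 6)*(c^3 + c^2 - 8*c - 12) + (3*c^2 + 2*c - 8)*(c^2 + 7*c*p - 6*c - 42*p))/(c^2 + 7*c*p - 6*c - 42*p)^2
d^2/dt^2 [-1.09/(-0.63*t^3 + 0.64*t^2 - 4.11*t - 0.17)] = ((1.3952 - 4.1202*t)*(0.63*t^3 - 0.64*t^2 + 4.11*t + 0.17) + 1.09*(1.89*t^2 - 1.28*t + 4.11)*(3.78*t^2 - 2.56*t + 8.22))/(0.63*t^3 - 0.64*t^2 + 4.11*t + 0.17)^3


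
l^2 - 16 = (l - 4)*(l + 4)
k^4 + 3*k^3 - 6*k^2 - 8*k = k*(k - 2)*(k + 1)*(k + 4)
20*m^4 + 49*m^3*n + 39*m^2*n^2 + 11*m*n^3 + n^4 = (m + n)^2*(4*m + n)*(5*m + n)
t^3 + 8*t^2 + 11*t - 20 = (t - 1)*(t + 4)*(t + 5)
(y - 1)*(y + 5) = y^2 + 4*y - 5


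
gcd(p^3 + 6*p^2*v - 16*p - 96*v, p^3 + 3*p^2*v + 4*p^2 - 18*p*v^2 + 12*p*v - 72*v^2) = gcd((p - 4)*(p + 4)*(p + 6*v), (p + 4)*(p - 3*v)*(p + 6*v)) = p^2 + 6*p*v + 4*p + 24*v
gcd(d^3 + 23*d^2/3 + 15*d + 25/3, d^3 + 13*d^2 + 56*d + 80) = d + 5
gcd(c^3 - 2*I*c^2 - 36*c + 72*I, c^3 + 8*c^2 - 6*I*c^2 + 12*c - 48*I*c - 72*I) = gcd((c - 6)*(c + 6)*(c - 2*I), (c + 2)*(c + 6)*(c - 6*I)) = c + 6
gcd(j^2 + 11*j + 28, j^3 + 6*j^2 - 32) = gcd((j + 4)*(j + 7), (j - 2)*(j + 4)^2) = j + 4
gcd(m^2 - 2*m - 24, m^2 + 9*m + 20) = m + 4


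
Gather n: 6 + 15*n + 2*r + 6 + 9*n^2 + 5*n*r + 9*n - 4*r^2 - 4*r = 9*n^2 + n*(5*r + 24) - 4*r^2 - 2*r + 12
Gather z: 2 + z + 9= z + 11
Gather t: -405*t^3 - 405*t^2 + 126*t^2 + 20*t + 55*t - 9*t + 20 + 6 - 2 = -405*t^3 - 279*t^2 + 66*t + 24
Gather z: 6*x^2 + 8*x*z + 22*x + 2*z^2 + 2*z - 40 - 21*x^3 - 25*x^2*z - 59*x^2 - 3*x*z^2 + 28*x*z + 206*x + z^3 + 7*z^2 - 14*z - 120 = -21*x^3 - 53*x^2 + 228*x + z^3 + z^2*(9 - 3*x) + z*(-25*x^2 + 36*x - 12) - 160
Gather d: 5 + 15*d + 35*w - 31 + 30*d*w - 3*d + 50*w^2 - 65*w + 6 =d*(30*w + 12) + 50*w^2 - 30*w - 20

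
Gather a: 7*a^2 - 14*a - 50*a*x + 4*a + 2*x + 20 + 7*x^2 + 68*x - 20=7*a^2 + a*(-50*x - 10) + 7*x^2 + 70*x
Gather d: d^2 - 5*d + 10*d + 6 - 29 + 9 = d^2 + 5*d - 14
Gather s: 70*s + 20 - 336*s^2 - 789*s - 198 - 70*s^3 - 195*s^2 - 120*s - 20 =-70*s^3 - 531*s^2 - 839*s - 198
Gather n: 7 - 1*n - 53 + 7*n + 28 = 6*n - 18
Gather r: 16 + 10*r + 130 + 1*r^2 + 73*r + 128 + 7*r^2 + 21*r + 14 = 8*r^2 + 104*r + 288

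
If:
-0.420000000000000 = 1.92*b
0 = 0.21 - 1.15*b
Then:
No Solution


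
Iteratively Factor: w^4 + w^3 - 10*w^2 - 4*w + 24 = (w - 2)*(w^3 + 3*w^2 - 4*w - 12) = (w - 2)^2*(w^2 + 5*w + 6) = (w - 2)^2*(w + 3)*(w + 2)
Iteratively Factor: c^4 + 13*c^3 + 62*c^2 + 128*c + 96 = (c + 3)*(c^3 + 10*c^2 + 32*c + 32) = (c + 3)*(c + 4)*(c^2 + 6*c + 8) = (c + 2)*(c + 3)*(c + 4)*(c + 4)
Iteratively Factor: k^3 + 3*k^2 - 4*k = (k + 4)*(k^2 - k) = k*(k + 4)*(k - 1)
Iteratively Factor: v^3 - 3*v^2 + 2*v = (v)*(v^2 - 3*v + 2) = v*(v - 1)*(v - 2)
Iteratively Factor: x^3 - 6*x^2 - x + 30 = (x - 3)*(x^2 - 3*x - 10) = (x - 5)*(x - 3)*(x + 2)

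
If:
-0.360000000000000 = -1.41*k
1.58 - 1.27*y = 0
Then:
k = 0.26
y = 1.24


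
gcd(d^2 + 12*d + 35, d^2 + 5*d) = d + 5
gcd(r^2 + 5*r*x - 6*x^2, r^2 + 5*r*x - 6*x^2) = -r^2 - 5*r*x + 6*x^2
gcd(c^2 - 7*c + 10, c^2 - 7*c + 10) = c^2 - 7*c + 10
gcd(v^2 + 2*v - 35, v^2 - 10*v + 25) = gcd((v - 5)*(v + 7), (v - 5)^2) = v - 5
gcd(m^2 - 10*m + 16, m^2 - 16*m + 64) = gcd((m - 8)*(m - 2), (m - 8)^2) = m - 8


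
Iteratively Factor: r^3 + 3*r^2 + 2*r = (r + 1)*(r^2 + 2*r) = (r + 1)*(r + 2)*(r)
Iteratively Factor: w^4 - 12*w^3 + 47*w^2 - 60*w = (w - 5)*(w^3 - 7*w^2 + 12*w) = (w - 5)*(w - 4)*(w^2 - 3*w) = (w - 5)*(w - 4)*(w - 3)*(w)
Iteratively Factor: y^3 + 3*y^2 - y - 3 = (y - 1)*(y^2 + 4*y + 3) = (y - 1)*(y + 1)*(y + 3)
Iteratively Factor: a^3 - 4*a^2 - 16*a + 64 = (a - 4)*(a^2 - 16) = (a - 4)*(a + 4)*(a - 4)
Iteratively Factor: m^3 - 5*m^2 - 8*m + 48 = (m - 4)*(m^2 - m - 12) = (m - 4)^2*(m + 3)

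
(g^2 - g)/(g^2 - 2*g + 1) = g/(g - 1)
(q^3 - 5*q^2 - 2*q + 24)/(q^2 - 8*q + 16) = (q^2 - q - 6)/(q - 4)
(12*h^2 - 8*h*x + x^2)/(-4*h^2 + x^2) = (-6*h + x)/(2*h + x)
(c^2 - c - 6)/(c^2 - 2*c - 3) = (c + 2)/(c + 1)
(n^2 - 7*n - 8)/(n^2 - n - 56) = (n + 1)/(n + 7)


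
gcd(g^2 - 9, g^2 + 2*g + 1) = 1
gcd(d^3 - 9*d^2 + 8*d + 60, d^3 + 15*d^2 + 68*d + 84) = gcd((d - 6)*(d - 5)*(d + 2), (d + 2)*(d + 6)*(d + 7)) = d + 2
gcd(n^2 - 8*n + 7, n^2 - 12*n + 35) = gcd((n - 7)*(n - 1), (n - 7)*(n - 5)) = n - 7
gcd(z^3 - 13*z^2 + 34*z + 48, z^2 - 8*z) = z - 8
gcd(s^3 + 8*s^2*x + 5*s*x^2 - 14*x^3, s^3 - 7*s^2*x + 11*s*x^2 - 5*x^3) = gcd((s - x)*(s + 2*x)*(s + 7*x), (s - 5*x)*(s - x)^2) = -s + x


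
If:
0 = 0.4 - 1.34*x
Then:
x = 0.30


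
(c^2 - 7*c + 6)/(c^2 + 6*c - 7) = (c - 6)/(c + 7)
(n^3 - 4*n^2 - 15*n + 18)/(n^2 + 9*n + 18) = (n^2 - 7*n + 6)/(n + 6)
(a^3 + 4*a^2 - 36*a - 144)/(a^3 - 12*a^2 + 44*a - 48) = (a^2 + 10*a + 24)/(a^2 - 6*a + 8)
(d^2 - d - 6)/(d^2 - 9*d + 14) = (d^2 - d - 6)/(d^2 - 9*d + 14)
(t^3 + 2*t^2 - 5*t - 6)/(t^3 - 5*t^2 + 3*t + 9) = (t^2 + t - 6)/(t^2 - 6*t + 9)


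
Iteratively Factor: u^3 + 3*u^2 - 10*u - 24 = (u + 2)*(u^2 + u - 12) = (u - 3)*(u + 2)*(u + 4)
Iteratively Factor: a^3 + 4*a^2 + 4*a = (a + 2)*(a^2 + 2*a) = a*(a + 2)*(a + 2)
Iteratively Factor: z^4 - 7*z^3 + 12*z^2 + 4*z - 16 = (z - 2)*(z^3 - 5*z^2 + 2*z + 8) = (z - 2)^2*(z^2 - 3*z - 4) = (z - 2)^2*(z + 1)*(z - 4)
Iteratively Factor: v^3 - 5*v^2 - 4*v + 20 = (v + 2)*(v^2 - 7*v + 10) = (v - 2)*(v + 2)*(v - 5)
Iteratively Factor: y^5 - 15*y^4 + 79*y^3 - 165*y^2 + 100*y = (y - 5)*(y^4 - 10*y^3 + 29*y^2 - 20*y) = (y - 5)^2*(y^3 - 5*y^2 + 4*y) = y*(y - 5)^2*(y^2 - 5*y + 4) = y*(y - 5)^2*(y - 1)*(y - 4)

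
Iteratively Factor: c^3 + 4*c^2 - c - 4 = (c - 1)*(c^2 + 5*c + 4) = (c - 1)*(c + 1)*(c + 4)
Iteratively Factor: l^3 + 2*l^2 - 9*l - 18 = (l - 3)*(l^2 + 5*l + 6) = (l - 3)*(l + 2)*(l + 3)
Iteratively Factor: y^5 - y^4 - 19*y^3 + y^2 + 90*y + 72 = (y - 4)*(y^4 + 3*y^3 - 7*y^2 - 27*y - 18) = (y - 4)*(y + 2)*(y^3 + y^2 - 9*y - 9) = (y - 4)*(y + 1)*(y + 2)*(y^2 - 9) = (y - 4)*(y - 3)*(y + 1)*(y + 2)*(y + 3)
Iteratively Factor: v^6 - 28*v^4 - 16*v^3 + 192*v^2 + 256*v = (v - 4)*(v^5 + 4*v^4 - 12*v^3 - 64*v^2 - 64*v) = v*(v - 4)*(v^4 + 4*v^3 - 12*v^2 - 64*v - 64) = v*(v - 4)*(v + 4)*(v^3 - 12*v - 16) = v*(v - 4)^2*(v + 4)*(v^2 + 4*v + 4) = v*(v - 4)^2*(v + 2)*(v + 4)*(v + 2)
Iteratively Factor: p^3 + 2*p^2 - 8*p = (p)*(p^2 + 2*p - 8) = p*(p - 2)*(p + 4)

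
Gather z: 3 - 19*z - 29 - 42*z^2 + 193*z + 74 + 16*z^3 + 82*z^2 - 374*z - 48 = 16*z^3 + 40*z^2 - 200*z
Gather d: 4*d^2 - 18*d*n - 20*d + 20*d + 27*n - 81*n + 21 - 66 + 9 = 4*d^2 - 18*d*n - 54*n - 36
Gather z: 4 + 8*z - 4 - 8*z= 0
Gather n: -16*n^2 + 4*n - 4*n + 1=1 - 16*n^2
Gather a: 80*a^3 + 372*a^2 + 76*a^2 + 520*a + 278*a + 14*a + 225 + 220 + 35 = 80*a^3 + 448*a^2 + 812*a + 480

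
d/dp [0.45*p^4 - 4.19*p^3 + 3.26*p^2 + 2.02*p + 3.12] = 1.8*p^3 - 12.57*p^2 + 6.52*p + 2.02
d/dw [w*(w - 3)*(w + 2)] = 3*w^2 - 2*w - 6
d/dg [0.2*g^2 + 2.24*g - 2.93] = 0.4*g + 2.24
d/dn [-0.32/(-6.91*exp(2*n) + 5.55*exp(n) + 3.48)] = (1.776 - 4.4224*exp(n))*exp(n)/(-6.91*exp(2*n) + 5.55*exp(n) + 3.48)^2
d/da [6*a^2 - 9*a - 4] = 12*a - 9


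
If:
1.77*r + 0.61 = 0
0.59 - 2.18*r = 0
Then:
No Solution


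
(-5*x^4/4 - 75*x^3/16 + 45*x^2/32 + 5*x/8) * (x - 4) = -5*x^5/4 + 5*x^4/16 + 645*x^3/32 - 5*x^2 - 5*x/2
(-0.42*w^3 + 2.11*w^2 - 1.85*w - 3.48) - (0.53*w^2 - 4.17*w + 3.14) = -0.42*w^3 + 1.58*w^2 + 2.32*w - 6.62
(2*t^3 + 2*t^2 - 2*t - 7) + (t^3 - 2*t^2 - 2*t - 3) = 3*t^3 - 4*t - 10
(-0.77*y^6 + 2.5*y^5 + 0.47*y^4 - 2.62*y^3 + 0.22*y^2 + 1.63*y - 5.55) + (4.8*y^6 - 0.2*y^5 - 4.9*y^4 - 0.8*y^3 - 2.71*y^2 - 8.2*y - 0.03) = 4.03*y^6 + 2.3*y^5 - 4.43*y^4 - 3.42*y^3 - 2.49*y^2 - 6.57*y - 5.58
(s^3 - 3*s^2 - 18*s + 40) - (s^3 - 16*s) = -3*s^2 - 2*s + 40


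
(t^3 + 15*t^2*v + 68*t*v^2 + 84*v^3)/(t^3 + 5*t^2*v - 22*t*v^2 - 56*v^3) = (t + 6*v)/(t - 4*v)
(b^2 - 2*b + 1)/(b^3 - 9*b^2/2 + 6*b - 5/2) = 2/(2*b - 5)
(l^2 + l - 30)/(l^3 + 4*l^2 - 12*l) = (l - 5)/(l*(l - 2))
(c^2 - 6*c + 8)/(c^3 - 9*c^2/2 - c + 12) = 2/(2*c + 3)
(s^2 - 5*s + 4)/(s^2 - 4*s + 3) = (s - 4)/(s - 3)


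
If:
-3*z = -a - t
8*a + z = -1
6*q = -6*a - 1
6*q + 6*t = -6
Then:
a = -1/12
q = -1/12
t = -11/12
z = -1/3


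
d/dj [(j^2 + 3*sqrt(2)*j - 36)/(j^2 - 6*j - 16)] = (-6*j^2 - 3*sqrt(2)*j^2 + 40*j - 216 - 48*sqrt(2))/(j^4 - 12*j^3 + 4*j^2 + 192*j + 256)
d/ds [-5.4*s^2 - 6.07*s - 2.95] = -10.8*s - 6.07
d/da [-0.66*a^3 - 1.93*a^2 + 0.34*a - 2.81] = -1.98*a^2 - 3.86*a + 0.34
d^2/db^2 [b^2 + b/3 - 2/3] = 2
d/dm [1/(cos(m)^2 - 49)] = 2*sin(m)*cos(m)/(cos(m)^2 - 49)^2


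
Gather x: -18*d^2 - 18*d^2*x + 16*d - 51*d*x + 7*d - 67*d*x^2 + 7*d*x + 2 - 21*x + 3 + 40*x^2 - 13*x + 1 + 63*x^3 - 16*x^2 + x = -18*d^2 + 23*d + 63*x^3 + x^2*(24 - 67*d) + x*(-18*d^2 - 44*d - 33) + 6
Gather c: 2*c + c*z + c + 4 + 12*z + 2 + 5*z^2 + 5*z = c*(z + 3) + 5*z^2 + 17*z + 6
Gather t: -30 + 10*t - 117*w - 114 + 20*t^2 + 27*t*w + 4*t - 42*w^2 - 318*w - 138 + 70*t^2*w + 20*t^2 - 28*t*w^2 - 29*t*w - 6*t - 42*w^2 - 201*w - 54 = t^2*(70*w + 40) + t*(-28*w^2 - 2*w + 8) - 84*w^2 - 636*w - 336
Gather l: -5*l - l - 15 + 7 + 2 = -6*l - 6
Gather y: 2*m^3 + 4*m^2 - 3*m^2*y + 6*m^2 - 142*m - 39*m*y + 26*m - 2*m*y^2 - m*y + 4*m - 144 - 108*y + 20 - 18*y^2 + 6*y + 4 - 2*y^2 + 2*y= 2*m^3 + 10*m^2 - 112*m + y^2*(-2*m - 20) + y*(-3*m^2 - 40*m - 100) - 120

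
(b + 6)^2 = b^2 + 12*b + 36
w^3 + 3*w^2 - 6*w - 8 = (w - 2)*(w + 1)*(w + 4)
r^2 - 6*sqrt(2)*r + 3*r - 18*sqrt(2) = (r + 3)*(r - 6*sqrt(2))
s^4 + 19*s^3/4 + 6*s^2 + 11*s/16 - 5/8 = (s - 1/4)*(s + 1/2)*(s + 2)*(s + 5/2)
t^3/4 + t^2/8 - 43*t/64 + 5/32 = (t/4 + 1/2)*(t - 5/4)*(t - 1/4)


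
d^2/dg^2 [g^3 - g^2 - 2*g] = 6*g - 2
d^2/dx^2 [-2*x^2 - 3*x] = -4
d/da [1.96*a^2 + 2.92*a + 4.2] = 3.92*a + 2.92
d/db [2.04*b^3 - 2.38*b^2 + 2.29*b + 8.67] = 6.12*b^2 - 4.76*b + 2.29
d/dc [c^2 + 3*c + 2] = 2*c + 3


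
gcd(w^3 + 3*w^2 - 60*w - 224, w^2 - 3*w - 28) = w + 4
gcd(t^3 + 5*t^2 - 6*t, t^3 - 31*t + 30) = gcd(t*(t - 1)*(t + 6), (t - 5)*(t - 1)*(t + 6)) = t^2 + 5*t - 6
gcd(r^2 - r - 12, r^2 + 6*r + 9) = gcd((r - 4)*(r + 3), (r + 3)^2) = r + 3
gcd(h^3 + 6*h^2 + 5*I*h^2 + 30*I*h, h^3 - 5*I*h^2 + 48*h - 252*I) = 1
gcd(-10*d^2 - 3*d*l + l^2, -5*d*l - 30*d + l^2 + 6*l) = 5*d - l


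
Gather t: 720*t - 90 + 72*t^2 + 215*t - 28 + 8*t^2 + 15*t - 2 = 80*t^2 + 950*t - 120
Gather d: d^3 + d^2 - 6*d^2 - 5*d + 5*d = d^3 - 5*d^2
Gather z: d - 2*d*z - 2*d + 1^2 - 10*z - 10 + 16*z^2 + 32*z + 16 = -d + 16*z^2 + z*(22 - 2*d) + 7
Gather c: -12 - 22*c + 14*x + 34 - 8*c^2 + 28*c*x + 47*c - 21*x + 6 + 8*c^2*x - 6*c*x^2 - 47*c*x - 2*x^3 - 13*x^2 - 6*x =c^2*(8*x - 8) + c*(-6*x^2 - 19*x + 25) - 2*x^3 - 13*x^2 - 13*x + 28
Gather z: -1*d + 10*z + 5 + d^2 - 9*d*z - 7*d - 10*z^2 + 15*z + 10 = d^2 - 8*d - 10*z^2 + z*(25 - 9*d) + 15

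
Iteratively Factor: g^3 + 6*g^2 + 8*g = (g + 2)*(g^2 + 4*g) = (g + 2)*(g + 4)*(g)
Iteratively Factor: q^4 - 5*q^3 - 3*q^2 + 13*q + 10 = (q - 5)*(q^3 - 3*q - 2) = (q - 5)*(q - 2)*(q^2 + 2*q + 1) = (q - 5)*(q - 2)*(q + 1)*(q + 1)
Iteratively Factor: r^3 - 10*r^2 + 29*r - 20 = (r - 1)*(r^2 - 9*r + 20) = (r - 5)*(r - 1)*(r - 4)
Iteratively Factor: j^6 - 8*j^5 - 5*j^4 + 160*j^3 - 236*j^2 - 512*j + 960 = (j + 2)*(j^5 - 10*j^4 + 15*j^3 + 130*j^2 - 496*j + 480) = (j - 3)*(j + 2)*(j^4 - 7*j^3 - 6*j^2 + 112*j - 160) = (j - 5)*(j - 3)*(j + 2)*(j^3 - 2*j^2 - 16*j + 32) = (j - 5)*(j - 3)*(j - 2)*(j + 2)*(j^2 - 16) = (j - 5)*(j - 3)*(j - 2)*(j + 2)*(j + 4)*(j - 4)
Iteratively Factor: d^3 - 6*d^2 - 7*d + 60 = (d + 3)*(d^2 - 9*d + 20) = (d - 5)*(d + 3)*(d - 4)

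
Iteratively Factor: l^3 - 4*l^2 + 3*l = (l)*(l^2 - 4*l + 3) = l*(l - 1)*(l - 3)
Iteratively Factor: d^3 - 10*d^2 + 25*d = (d)*(d^2 - 10*d + 25) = d*(d - 5)*(d - 5)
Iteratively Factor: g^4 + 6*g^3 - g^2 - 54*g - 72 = (g + 2)*(g^3 + 4*g^2 - 9*g - 36) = (g + 2)*(g + 4)*(g^2 - 9) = (g - 3)*(g + 2)*(g + 4)*(g + 3)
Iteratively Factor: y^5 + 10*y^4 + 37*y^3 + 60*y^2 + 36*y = (y)*(y^4 + 10*y^3 + 37*y^2 + 60*y + 36) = y*(y + 2)*(y^3 + 8*y^2 + 21*y + 18) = y*(y + 2)^2*(y^2 + 6*y + 9) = y*(y + 2)^2*(y + 3)*(y + 3)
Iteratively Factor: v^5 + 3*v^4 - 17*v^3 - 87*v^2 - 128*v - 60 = (v - 5)*(v^4 + 8*v^3 + 23*v^2 + 28*v + 12) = (v - 5)*(v + 2)*(v^3 + 6*v^2 + 11*v + 6) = (v - 5)*(v + 2)*(v + 3)*(v^2 + 3*v + 2) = (v - 5)*(v + 1)*(v + 2)*(v + 3)*(v + 2)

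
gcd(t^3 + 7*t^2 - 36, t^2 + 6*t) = t + 6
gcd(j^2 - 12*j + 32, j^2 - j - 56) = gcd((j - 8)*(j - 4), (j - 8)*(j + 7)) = j - 8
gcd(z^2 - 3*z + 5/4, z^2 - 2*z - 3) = 1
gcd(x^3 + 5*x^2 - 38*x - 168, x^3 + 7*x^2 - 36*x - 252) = x^2 + x - 42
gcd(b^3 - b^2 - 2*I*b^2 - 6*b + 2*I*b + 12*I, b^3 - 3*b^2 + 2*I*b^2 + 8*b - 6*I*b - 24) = b^2 + b*(-3 - 2*I) + 6*I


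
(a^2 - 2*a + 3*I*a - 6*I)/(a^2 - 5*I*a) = (a^2 + a*(-2 + 3*I) - 6*I)/(a*(a - 5*I))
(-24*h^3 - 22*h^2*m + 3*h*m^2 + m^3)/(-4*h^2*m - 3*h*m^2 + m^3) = (6*h + m)/m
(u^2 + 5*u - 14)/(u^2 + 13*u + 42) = (u - 2)/(u + 6)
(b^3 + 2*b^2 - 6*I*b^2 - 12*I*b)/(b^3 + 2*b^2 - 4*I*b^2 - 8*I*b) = (b - 6*I)/(b - 4*I)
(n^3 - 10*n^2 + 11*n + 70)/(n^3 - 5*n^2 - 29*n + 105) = (n^2 - 3*n - 10)/(n^2 + 2*n - 15)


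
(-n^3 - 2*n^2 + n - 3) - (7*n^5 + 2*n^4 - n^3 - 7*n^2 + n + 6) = -7*n^5 - 2*n^4 + 5*n^2 - 9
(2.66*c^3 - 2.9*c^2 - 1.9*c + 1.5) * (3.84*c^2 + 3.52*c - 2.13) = 10.2144*c^5 - 1.7728*c^4 - 23.1698*c^3 + 5.249*c^2 + 9.327*c - 3.195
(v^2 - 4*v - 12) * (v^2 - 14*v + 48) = v^4 - 18*v^3 + 92*v^2 - 24*v - 576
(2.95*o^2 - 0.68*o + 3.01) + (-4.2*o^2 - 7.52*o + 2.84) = -1.25*o^2 - 8.2*o + 5.85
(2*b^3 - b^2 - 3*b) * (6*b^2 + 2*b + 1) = 12*b^5 - 2*b^4 - 18*b^3 - 7*b^2 - 3*b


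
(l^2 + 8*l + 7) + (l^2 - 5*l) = 2*l^2 + 3*l + 7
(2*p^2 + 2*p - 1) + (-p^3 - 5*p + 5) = -p^3 + 2*p^2 - 3*p + 4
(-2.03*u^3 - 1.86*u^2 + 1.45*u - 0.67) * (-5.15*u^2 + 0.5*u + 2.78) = 10.4545*u^5 + 8.564*u^4 - 14.0409*u^3 - 0.9953*u^2 + 3.696*u - 1.8626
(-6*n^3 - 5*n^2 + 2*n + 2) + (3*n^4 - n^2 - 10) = 3*n^4 - 6*n^3 - 6*n^2 + 2*n - 8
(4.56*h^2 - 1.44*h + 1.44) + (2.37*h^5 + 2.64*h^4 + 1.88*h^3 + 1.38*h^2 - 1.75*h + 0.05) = 2.37*h^5 + 2.64*h^4 + 1.88*h^3 + 5.94*h^2 - 3.19*h + 1.49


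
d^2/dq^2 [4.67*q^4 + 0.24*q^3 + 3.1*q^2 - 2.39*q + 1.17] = 56.04*q^2 + 1.44*q + 6.2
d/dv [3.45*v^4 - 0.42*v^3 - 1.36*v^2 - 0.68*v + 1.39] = 13.8*v^3 - 1.26*v^2 - 2.72*v - 0.68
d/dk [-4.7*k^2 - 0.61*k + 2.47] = -9.4*k - 0.61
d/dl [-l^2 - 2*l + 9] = -2*l - 2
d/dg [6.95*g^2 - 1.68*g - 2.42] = 13.9*g - 1.68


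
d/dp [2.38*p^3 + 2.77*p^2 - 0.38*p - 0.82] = 7.14*p^2 + 5.54*p - 0.38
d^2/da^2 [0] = 0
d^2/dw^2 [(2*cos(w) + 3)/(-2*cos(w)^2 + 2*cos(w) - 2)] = (-18*sin(w)^4*cos(w) - 14*sin(w)^4 + 3*sin(w)^2 - 61*cos(w)/4 + 9*cos(3*w)/4 + cos(5*w) + 15)/(2*(sin(w)^2 + cos(w) - 2)^3)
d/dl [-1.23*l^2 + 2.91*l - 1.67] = 2.91 - 2.46*l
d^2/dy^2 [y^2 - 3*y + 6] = 2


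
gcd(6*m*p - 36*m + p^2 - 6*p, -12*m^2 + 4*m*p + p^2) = 6*m + p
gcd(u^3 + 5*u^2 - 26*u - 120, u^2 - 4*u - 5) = u - 5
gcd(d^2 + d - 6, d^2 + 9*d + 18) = d + 3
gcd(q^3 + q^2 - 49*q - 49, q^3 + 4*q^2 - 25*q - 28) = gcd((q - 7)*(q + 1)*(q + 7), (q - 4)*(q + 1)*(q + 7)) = q^2 + 8*q + 7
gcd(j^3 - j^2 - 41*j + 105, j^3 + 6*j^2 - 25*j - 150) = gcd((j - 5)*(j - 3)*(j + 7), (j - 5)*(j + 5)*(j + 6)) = j - 5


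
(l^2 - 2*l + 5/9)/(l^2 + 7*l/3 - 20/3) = (l - 1/3)/(l + 4)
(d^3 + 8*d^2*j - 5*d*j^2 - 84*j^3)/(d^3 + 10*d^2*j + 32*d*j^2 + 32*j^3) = (d^2 + 4*d*j - 21*j^2)/(d^2 + 6*d*j + 8*j^2)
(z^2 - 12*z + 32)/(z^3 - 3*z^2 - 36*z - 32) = (z - 4)/(z^2 + 5*z + 4)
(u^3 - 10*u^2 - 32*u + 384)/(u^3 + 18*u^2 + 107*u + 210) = (u^2 - 16*u + 64)/(u^2 + 12*u + 35)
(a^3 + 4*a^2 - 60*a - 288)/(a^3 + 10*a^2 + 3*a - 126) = (a^2 - 2*a - 48)/(a^2 + 4*a - 21)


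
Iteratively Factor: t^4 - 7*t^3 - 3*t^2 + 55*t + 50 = (t - 5)*(t^3 - 2*t^2 - 13*t - 10) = (t - 5)*(t + 2)*(t^2 - 4*t - 5) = (t - 5)^2*(t + 2)*(t + 1)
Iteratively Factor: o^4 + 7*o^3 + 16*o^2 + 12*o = (o + 3)*(o^3 + 4*o^2 + 4*o) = o*(o + 3)*(o^2 + 4*o + 4) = o*(o + 2)*(o + 3)*(o + 2)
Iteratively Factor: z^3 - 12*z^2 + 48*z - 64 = (z - 4)*(z^2 - 8*z + 16) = (z - 4)^2*(z - 4)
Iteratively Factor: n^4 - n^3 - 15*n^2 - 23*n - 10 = (n + 2)*(n^3 - 3*n^2 - 9*n - 5) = (n - 5)*(n + 2)*(n^2 + 2*n + 1) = (n - 5)*(n + 1)*(n + 2)*(n + 1)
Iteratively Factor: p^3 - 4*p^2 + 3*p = (p)*(p^2 - 4*p + 3) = p*(p - 3)*(p - 1)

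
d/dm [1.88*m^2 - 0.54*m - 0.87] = 3.76*m - 0.54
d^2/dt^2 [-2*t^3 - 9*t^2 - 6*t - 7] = -12*t - 18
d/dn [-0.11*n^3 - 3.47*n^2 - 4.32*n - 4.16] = -0.33*n^2 - 6.94*n - 4.32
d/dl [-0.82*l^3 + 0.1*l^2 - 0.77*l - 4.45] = -2.46*l^2 + 0.2*l - 0.77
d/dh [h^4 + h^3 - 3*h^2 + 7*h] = 4*h^3 + 3*h^2 - 6*h + 7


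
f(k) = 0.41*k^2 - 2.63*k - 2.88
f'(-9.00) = -10.01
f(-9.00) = 54.00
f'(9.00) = 4.75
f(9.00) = 6.66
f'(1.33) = -1.54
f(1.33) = -5.65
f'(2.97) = -0.19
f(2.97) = -7.07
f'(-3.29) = -5.33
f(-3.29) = 10.21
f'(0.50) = -2.22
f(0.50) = -4.09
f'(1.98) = -1.01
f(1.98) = -6.48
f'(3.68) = 0.39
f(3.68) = -7.01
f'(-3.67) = -5.64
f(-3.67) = 12.29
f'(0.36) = -2.33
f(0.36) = -3.77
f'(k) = 0.82*k - 2.63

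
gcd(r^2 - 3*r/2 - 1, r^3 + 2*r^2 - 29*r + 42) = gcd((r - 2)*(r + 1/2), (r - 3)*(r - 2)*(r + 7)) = r - 2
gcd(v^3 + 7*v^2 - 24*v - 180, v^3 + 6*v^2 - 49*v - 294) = v + 6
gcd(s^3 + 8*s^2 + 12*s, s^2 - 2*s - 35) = 1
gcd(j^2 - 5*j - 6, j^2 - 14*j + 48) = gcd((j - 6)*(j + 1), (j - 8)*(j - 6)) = j - 6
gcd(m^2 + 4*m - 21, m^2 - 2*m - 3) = m - 3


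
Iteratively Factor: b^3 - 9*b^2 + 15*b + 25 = (b - 5)*(b^2 - 4*b - 5) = (b - 5)^2*(b + 1)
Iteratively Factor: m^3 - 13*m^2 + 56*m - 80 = (m - 5)*(m^2 - 8*m + 16) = (m - 5)*(m - 4)*(m - 4)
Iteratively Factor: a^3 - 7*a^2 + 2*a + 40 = (a - 5)*(a^2 - 2*a - 8) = (a - 5)*(a - 4)*(a + 2)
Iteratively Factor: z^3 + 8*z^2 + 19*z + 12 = (z + 3)*(z^2 + 5*z + 4) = (z + 3)*(z + 4)*(z + 1)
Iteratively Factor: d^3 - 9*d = (d)*(d^2 - 9) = d*(d - 3)*(d + 3)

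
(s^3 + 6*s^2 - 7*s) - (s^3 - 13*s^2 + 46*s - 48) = 19*s^2 - 53*s + 48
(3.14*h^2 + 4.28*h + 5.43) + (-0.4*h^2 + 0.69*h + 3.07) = 2.74*h^2 + 4.97*h + 8.5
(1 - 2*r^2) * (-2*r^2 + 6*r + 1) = 4*r^4 - 12*r^3 - 4*r^2 + 6*r + 1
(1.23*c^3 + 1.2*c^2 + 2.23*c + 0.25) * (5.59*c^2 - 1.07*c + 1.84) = 6.8757*c^5 + 5.3919*c^4 + 13.4449*c^3 + 1.2194*c^2 + 3.8357*c + 0.46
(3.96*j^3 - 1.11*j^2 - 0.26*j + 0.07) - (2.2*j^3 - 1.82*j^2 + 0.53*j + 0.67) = 1.76*j^3 + 0.71*j^2 - 0.79*j - 0.6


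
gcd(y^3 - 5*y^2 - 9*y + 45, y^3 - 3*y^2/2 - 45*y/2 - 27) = y + 3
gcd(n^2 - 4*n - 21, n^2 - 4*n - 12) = 1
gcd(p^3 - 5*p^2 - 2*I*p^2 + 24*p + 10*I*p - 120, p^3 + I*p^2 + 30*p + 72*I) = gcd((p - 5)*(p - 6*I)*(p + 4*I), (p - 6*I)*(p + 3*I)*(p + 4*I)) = p^2 - 2*I*p + 24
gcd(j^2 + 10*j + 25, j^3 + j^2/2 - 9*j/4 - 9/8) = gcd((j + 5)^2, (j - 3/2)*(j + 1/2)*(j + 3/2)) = 1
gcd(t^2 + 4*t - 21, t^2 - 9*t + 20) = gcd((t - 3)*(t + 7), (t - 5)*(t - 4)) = 1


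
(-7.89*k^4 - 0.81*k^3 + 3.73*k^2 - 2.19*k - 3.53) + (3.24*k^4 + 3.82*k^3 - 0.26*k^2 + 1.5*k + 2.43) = -4.65*k^4 + 3.01*k^3 + 3.47*k^2 - 0.69*k - 1.1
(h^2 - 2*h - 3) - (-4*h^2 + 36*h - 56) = 5*h^2 - 38*h + 53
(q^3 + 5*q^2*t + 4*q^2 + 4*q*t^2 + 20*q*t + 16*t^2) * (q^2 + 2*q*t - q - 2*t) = q^5 + 7*q^4*t + 3*q^4 + 14*q^3*t^2 + 21*q^3*t - 4*q^3 + 8*q^2*t^3 + 42*q^2*t^2 - 28*q^2*t + 24*q*t^3 - 56*q*t^2 - 32*t^3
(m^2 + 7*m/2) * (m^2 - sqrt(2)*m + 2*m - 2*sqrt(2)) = m^4 - sqrt(2)*m^3 + 11*m^3/2 - 11*sqrt(2)*m^2/2 + 7*m^2 - 7*sqrt(2)*m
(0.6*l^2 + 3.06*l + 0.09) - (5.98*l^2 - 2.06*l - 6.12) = -5.38*l^2 + 5.12*l + 6.21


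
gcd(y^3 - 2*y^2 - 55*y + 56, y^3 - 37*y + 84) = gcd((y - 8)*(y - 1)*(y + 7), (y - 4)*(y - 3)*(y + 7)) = y + 7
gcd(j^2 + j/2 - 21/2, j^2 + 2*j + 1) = 1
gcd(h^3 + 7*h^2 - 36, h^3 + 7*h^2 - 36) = h^3 + 7*h^2 - 36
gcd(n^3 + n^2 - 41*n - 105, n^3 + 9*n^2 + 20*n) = n + 5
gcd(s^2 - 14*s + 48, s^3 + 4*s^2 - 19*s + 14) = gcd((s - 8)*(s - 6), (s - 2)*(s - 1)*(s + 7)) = 1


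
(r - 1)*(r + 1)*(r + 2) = r^3 + 2*r^2 - r - 2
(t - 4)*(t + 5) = t^2 + t - 20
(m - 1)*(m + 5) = m^2 + 4*m - 5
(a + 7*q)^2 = a^2 + 14*a*q + 49*q^2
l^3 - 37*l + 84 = (l - 4)*(l - 3)*(l + 7)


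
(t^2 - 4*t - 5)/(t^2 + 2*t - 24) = (t^2 - 4*t - 5)/(t^2 + 2*t - 24)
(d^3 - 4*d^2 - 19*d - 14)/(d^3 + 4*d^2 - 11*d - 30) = (d^2 - 6*d - 7)/(d^2 + 2*d - 15)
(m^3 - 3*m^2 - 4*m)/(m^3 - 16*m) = (m + 1)/(m + 4)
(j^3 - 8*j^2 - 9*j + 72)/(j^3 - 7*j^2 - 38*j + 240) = (j^2 - 9)/(j^2 + j - 30)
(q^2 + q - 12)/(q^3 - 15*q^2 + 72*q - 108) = (q + 4)/(q^2 - 12*q + 36)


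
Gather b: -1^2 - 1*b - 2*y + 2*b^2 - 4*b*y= 2*b^2 + b*(-4*y - 1) - 2*y - 1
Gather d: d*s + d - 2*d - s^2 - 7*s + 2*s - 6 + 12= d*(s - 1) - s^2 - 5*s + 6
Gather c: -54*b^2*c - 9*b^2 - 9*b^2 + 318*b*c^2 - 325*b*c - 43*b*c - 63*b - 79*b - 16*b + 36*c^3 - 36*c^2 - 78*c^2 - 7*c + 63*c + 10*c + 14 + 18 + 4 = -18*b^2 - 158*b + 36*c^3 + c^2*(318*b - 114) + c*(-54*b^2 - 368*b + 66) + 36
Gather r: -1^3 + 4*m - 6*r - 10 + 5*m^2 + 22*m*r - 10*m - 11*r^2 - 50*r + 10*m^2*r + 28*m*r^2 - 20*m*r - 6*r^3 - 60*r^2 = 5*m^2 - 6*m - 6*r^3 + r^2*(28*m - 71) + r*(10*m^2 + 2*m - 56) - 11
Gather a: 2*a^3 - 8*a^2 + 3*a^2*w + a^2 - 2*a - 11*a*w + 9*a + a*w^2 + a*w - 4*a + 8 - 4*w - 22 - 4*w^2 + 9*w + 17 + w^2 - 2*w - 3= 2*a^3 + a^2*(3*w - 7) + a*(w^2 - 10*w + 3) - 3*w^2 + 3*w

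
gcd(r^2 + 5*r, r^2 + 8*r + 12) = 1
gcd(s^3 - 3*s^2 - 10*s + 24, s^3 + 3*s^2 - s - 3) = s + 3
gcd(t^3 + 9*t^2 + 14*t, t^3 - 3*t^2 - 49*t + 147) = t + 7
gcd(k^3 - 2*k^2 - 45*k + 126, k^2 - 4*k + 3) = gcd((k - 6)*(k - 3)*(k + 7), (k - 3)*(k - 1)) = k - 3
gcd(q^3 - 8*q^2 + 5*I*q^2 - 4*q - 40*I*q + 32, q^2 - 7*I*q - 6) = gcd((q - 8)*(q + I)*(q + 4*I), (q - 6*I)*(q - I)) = 1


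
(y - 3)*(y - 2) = y^2 - 5*y + 6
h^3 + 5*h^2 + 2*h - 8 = (h - 1)*(h + 2)*(h + 4)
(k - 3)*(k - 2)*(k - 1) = k^3 - 6*k^2 + 11*k - 6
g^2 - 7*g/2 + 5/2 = (g - 5/2)*(g - 1)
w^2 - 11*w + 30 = (w - 6)*(w - 5)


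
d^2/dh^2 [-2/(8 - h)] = 4/(h - 8)^3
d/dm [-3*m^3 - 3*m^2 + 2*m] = -9*m^2 - 6*m + 2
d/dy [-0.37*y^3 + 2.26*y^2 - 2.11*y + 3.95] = -1.11*y^2 + 4.52*y - 2.11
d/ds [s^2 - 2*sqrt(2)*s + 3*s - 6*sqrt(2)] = 2*s - 2*sqrt(2) + 3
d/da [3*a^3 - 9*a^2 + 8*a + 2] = 9*a^2 - 18*a + 8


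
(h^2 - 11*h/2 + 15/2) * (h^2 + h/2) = h^4 - 5*h^3 + 19*h^2/4 + 15*h/4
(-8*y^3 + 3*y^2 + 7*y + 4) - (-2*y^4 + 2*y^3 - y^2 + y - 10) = 2*y^4 - 10*y^3 + 4*y^2 + 6*y + 14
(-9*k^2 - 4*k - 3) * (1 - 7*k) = 63*k^3 + 19*k^2 + 17*k - 3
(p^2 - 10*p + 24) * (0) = 0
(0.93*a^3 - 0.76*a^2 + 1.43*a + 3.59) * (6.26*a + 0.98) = 5.8218*a^4 - 3.8462*a^3 + 8.207*a^2 + 23.8748*a + 3.5182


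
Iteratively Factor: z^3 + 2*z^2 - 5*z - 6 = (z + 1)*(z^2 + z - 6) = (z - 2)*(z + 1)*(z + 3)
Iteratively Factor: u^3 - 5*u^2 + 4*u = (u - 1)*(u^2 - 4*u) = (u - 4)*(u - 1)*(u)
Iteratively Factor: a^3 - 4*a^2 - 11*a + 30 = (a - 2)*(a^2 - 2*a - 15) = (a - 5)*(a - 2)*(a + 3)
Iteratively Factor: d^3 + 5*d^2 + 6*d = (d + 2)*(d^2 + 3*d) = d*(d + 2)*(d + 3)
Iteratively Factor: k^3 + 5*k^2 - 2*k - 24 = (k - 2)*(k^2 + 7*k + 12) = (k - 2)*(k + 4)*(k + 3)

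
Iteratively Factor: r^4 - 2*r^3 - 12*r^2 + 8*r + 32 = (r + 2)*(r^3 - 4*r^2 - 4*r + 16) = (r - 4)*(r + 2)*(r^2 - 4) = (r - 4)*(r + 2)^2*(r - 2)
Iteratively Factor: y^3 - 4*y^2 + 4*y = (y - 2)*(y^2 - 2*y) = y*(y - 2)*(y - 2)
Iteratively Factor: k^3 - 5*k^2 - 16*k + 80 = (k - 4)*(k^2 - k - 20) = (k - 4)*(k + 4)*(k - 5)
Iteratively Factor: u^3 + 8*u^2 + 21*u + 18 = (u + 2)*(u^2 + 6*u + 9) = (u + 2)*(u + 3)*(u + 3)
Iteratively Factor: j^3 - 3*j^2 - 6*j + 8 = (j - 1)*(j^2 - 2*j - 8) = (j - 4)*(j - 1)*(j + 2)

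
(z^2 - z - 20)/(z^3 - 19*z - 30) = (z + 4)/(z^2 + 5*z + 6)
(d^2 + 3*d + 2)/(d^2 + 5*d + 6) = (d + 1)/(d + 3)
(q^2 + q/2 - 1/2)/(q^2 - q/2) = (q + 1)/q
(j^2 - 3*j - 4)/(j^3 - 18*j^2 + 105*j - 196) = (j + 1)/(j^2 - 14*j + 49)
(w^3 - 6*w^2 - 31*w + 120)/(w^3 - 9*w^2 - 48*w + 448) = (w^2 + 2*w - 15)/(w^2 - w - 56)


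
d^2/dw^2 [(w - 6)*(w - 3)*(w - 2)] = 6*w - 22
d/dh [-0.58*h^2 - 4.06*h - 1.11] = -1.16*h - 4.06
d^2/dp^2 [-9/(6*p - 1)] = -648/(6*p - 1)^3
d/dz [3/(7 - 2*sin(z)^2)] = 6*sin(2*z)/(cos(2*z) + 6)^2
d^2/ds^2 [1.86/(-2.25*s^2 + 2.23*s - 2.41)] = (18.8325*s^2 - 18.6651*s - 1.86*(4.5*s - 2.23)*(9.0*s - 4.46) + 20.1717)/(2.25*s^2 - 2.23*s + 2.41)^3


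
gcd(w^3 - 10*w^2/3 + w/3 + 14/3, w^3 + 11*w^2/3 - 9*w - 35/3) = w^2 - 4*w/3 - 7/3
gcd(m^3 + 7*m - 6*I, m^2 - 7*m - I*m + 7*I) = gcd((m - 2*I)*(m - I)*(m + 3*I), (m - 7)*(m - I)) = m - I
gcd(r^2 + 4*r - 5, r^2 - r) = r - 1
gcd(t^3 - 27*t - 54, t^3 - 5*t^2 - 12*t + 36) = t^2 - 3*t - 18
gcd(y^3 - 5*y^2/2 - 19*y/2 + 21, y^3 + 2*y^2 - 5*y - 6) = y^2 + y - 6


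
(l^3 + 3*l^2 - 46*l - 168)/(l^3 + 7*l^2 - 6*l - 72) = (l - 7)/(l - 3)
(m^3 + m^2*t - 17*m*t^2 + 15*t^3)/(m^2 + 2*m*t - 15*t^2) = m - t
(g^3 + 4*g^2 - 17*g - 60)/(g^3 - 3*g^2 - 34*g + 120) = (g^2 + 8*g + 15)/(g^2 + g - 30)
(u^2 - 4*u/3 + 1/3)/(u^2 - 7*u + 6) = (u - 1/3)/(u - 6)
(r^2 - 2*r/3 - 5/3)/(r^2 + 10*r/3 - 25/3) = (r + 1)/(r + 5)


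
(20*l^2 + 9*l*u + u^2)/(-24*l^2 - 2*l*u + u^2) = (5*l + u)/(-6*l + u)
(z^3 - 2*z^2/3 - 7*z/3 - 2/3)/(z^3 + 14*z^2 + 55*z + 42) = (3*z^2 - 5*z - 2)/(3*(z^2 + 13*z + 42))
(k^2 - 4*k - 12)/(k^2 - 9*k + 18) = (k + 2)/(k - 3)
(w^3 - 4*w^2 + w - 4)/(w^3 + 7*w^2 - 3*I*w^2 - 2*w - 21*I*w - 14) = (w^2 + w*(-4 + I) - 4*I)/(w^2 + w*(7 - 2*I) - 14*I)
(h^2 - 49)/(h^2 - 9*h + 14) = (h + 7)/(h - 2)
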